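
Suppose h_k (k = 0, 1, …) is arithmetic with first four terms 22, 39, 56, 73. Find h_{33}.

583

Common difference d = 17.
h_k = 22 + (k - 0)·17.
h_{33} = 22 + 33·17 = 583.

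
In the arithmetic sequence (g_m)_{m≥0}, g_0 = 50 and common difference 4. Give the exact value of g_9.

g_m = 50 + (m - 0)·4.
g_9 = 50 + 9·4 = 86.

86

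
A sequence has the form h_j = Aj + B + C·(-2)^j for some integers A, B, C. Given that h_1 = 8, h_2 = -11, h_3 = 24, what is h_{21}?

Write the equations: A + B - 2C = 8; 2A + B + 4C = -11; 3A + B - 8C = 24.
Subtracting the first from the second: A + 6C = -19.
Subtracting the second from the third: A - 12C = 35.
Solving: C = -3, A = -1, then B = 3.
Hence h_{21} = -1·21 + 3 + (-3)·(-2097152) = 6291438.

6291438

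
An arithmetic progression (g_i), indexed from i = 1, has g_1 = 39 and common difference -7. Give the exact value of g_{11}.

-31

g_i = 39 + (i - 1)·(-7).
g_{11} = 39 + 10·(-7) = -31.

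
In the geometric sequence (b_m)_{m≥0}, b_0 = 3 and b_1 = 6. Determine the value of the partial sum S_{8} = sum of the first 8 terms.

765

Common ratio r = 2.
b_m = 3·2^(m-0).
S = 3·(2^8 - 1)/(2 - 1) = 3·(256 - 1)/(1) = 765.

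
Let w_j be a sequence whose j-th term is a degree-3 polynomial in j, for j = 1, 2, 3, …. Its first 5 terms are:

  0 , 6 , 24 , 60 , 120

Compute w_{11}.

1320

1st diffs: 6, 18, 36, 60.
2nd diffs: 12, 18, 24.
3rd diffs: 6, 6 (constant).
So w_j = j^3 - j.
Evaluating at j = 11 gives w_{11} = 1320.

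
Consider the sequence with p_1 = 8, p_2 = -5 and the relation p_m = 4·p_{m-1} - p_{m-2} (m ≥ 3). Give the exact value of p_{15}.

Applying the relation repeatedly:
p_3 = -28  p_4 = -107  p_5 = -400  …  p_{12} = -4034123  p_{13} = -15055552  p_{14} = -56188085  p_{15} = -209696788.

-209696788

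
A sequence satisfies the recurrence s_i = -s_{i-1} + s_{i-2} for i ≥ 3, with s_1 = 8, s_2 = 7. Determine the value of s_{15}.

Compute successive terms:
s_3 = 1;  s_4 = 6;  s_5 = -5;  …;  s_{12} = 183;  s_{13} = -296;  s_{14} = 479;  s_{15} = -775.

-775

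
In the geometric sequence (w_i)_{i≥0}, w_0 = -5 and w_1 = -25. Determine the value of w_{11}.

Common ratio r = 5.
w_i = (-5)·5^(i-0).
w_{11} = (-5)·5^11 = -244140625.

-244140625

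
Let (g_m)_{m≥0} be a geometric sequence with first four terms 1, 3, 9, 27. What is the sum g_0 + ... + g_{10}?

Common ratio r = 3.
g_m = 1·3^(m-0).
S = 1·(3^11 - 1)/(3 - 1) = 1·(177147 - 1)/(2) = 88573.

88573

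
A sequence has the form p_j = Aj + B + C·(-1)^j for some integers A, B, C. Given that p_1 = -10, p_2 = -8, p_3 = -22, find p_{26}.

At j = 1, 2, 3: A + B - C = -10; 2A + B + C = -8; 3A + B - C = -22.
Subtracting the first from the second: A + 2C = 2.
Subtracting the second from the third: A - 2C = -14.
Solving: C = 4, A = -6, then B = 0.
Therefore p_{26} = -156 + 0 + 4·1 = -152.

-152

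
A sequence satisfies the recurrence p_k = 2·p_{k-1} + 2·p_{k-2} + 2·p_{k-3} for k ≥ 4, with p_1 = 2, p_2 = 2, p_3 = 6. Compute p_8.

Step forward from the initial values:
p_4 = 20, p_5 = 56, p_6 = 164, p_7 = 480, p_8 = 1400.

1400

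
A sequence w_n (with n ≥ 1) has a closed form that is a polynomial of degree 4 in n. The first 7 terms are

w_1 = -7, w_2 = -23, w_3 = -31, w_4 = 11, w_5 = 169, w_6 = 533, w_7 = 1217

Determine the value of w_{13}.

1st diffs: -16, -8, 42, 158, 364, 684.
2nd diffs: 8, 50, 116, 206, 320.
3rd diffs: 42, 66, 90, 114.
4th diffs: 24, 24, 24 (constant).
Newton forward-difference form: w_n = -7 + (-16)·C(n-1,1) + 8·C(n-1,2) + 42·C(n-1,3) + 24·C(n-1,4).
At n = 13: n-1 = 12, so w_{13} = -7 - 192 + 528 + 9240 + 11880 = 21449.

21449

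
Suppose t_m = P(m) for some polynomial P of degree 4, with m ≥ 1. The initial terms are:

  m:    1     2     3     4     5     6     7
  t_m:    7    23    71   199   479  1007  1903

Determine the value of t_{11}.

1st diffs: 16, 48, 128, 280, 528, 896.
2nd diffs: 32, 80, 152, 248, 368.
3rd diffs: 48, 72, 96, 120.
4th diffs: 24, 24, 24 (constant).
Newton forward-difference form: t_m = 7 + 16·C(m-1,1) + 32·C(m-1,2) + 48·C(m-1,3) + 24·C(m-1,4).
At m = 11: m-1 = 10, so t_{11} = 7 + 160 + 1440 + 5760 + 5040 = 12407.

12407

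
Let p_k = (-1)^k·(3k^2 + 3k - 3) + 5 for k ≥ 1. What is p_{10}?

(-1)^10 = 1; 3k^2 + 3k - 3 at k=10 is 327; so p_{10} = 332.

332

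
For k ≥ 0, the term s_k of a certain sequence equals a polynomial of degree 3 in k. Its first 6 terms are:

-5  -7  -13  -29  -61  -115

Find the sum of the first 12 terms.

-4042

1st diffs: -2, -6, -16, -32, -54.
2nd diffs: -4, -10, -16, -22.
3rd diffs: -6, -6, -6 (constant).
Newton forward-difference form: s_k = -5 + (-2)·C(k,1) + (-4)·C(k,2) + (-6)·C(k,3).
Continuing: …, -197, -313, -469, -671, …, s_{11} = -1237.
Summing k = 0..11 (12 terms) gives -4042.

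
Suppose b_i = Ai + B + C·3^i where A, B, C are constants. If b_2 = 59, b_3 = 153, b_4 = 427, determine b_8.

32843

At i = 2, 3, 4: 2A + B + 9C = 59; 3A + B + 27C = 153; 4A + B + 81C = 427.
Subtracting the first from the second: A + 18C = 94.
Subtracting the second from the third: A + 54C = 274.
Solving: C = 5, A = 4, then B = 6.
So b_i = 4·i + 6 + 5·3^i; at i=8 this is 32843.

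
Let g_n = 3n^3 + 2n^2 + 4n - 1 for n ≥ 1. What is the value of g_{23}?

37650

g_{23} = 3·23^3 + 2·23^2 + 4·23 - 1 = 37650.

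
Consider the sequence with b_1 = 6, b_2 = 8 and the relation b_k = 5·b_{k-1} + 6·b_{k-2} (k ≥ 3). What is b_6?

15548

Step forward from the initial values:
b_3 = 76; b_4 = 428; b_5 = 2596; b_6 = 15548.
(Characteristic roots are 6 and -1.)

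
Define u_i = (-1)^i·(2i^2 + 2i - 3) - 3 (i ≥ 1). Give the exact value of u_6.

78

(-1)^6 = 1; 2i^2 + 2i - 3 at i=6 is 81; so u_6 = 78.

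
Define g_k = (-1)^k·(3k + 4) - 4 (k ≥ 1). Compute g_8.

(-1)^8 = 1; 3k + 4 at k=8 is 28; so g_8 = 24.

24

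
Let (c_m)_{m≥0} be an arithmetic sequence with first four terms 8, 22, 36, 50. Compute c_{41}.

Common difference d = 14.
c_m = 8 + (m - 0)·14.
c_{41} = 8 + 41·14 = 582.

582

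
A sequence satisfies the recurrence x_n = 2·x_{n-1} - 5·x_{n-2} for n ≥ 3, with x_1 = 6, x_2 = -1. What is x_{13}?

34482

x_3 = -32; x_4 = -59; x_5 = 42; …; x_{10} = -4681; x_{11} = 12328; x_{12} = 48061; x_{13} = 34482.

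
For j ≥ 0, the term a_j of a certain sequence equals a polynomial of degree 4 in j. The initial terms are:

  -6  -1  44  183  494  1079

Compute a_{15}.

1st diffs: 5, 45, 139, 311, 585.
2nd diffs: 40, 94, 172, 274.
3rd diffs: 54, 78, 102.
4th diffs: 24, 24 (constant).
So a_j = j^4 + 3j^3 + 4j^2 - 3j - 6.
Evaluating at j = 15 gives a_{15} = 61599.

61599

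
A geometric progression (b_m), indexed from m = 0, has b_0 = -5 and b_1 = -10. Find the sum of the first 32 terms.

-21474836475

Common ratio r = 2.
b_m = (-5)·2^(m-0).
S = (-5)·(2^32 - 1)/(2 - 1) = (-5)·(4294967296 - 1)/(1) = -21474836475.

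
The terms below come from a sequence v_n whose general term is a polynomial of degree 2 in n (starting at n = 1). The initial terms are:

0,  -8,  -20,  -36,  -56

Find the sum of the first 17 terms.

1st diffs: -8, -12, -16, -20.
2nd diffs: -4, -4, -4 (constant).
Newton forward-difference form: v_n = (-8)·C(n-1,1) + (-4)·C(n-1,2).
Continuing: …, -80, -108, -140, -176, …, v_{17} = -608.
Summing n = 1..17 (17 terms) gives -3808.

-3808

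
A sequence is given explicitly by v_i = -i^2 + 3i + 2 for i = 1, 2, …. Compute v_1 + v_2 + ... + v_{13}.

Over i = 1..13: Σi = 91, Σi² = 819.
Total = (-1)·819 + (3)·91 + (2)·13 = -520.

-520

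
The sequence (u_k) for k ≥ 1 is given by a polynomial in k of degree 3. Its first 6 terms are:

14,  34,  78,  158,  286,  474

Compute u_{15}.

1st diffs: 20, 44, 80, 128, 188.
2nd diffs: 24, 36, 48, 60.
3rd diffs: 12, 12, 12 (constant).
Newton forward-difference form: u_k = 14 + 20·C(k-1,1) + 24·C(k-1,2) + 12·C(k-1,3).
At k = 15: k-1 = 14, so u_{15} = 14 + 280 + 2184 + 4368 = 6846.

6846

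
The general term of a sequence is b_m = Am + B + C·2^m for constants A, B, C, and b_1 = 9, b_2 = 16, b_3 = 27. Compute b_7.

279

Plug in m = 1, 2, 3: A + B + 2C = 9; 2A + B + 4C = 16; 3A + B + 8C = 27.
Subtracting the first from the second: A + 2C = 7.
Subtracting the second from the third: A + 4C = 11.
Solving: C = 2, A = 3, then B = 2.
Therefore b_7 = 21 + 2 + 2·128 = 279.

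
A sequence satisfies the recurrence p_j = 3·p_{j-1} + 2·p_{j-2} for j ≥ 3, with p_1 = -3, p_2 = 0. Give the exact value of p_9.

Compute successive terms:
p_3 = -6; p_4 = -18; p_5 = -66; p_6 = -234; p_7 = -834; p_8 = -2970; p_9 = -10578.

-10578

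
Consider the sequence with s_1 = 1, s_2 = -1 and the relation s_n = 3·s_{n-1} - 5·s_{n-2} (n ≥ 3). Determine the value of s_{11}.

-5633

Applying the relation repeatedly:
s_3 = -8, s_4 = -19, s_5 = -17, s_6 = 44, s_7 = 217, s_8 = 431, s_9 = 208, s_{10} = -1531, s_{11} = -5633.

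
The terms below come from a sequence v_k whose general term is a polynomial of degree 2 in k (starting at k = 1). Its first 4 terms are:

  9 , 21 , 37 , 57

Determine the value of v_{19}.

1st diffs: 12, 16, 20.
2nd diffs: 4, 4 (constant).
So v_k = 2k^2 + 6k + 1.
Evaluating at k = 19 gives v_{19} = 837.

837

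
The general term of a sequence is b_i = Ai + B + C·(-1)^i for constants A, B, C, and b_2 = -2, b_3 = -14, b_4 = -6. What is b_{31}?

Write the equations: 2A + B + C = -2; 3A + B - C = -14; 4A + B + C = -6.
Subtracting the first from the second: A - 2C = -12.
Subtracting the second from the third: A + 2C = 8.
Solving: C = 5, A = -2, then B = -3.
Hence b_{31} = -2·31 + (-3) + 5·(-1) = -70.

-70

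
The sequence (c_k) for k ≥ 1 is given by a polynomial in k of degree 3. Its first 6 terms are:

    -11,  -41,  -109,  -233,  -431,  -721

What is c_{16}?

1st diffs: -30, -68, -124, -198, -290.
2nd diffs: -38, -56, -74, -92.
3rd diffs: -18, -18, -18 (constant).
Newton forward-difference form: c_k = -11 + (-30)·C(k-1,1) + (-38)·C(k-1,2) + (-18)·C(k-1,3).
At k = 16: k-1 = 15, so c_{16} = -11 - 450 - 3990 - 8190 = -12641.

-12641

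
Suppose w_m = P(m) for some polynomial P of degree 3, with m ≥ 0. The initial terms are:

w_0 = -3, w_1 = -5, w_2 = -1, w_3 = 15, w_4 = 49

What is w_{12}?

1st diffs: -2, 4, 16, 34.
2nd diffs: 6, 12, 18.
3rd diffs: 6, 6 (constant).
Newton forward-difference form: w_m = -3 + (-2)·C(m,1) + 6·C(m,2) + 6·C(m,3).
At m = 12: m = 12, so w_{12} = -3 - 24 + 396 + 1320 = 1689.

1689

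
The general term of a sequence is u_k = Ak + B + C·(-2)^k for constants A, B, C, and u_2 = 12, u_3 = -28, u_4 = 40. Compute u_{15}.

The three given values yield: 2A + B + 4C = 12; 3A + B - 8C = -28; 4A + B + 16C = 40.
Subtracting the first from the second: A - 12C = -40.
Subtracting the second from the third: A + 24C = 68.
Solving: C = 3, A = -4, then B = 8.
Therefore u_{15} = -60 + 8 + 3·(-32768) = -98356.

-98356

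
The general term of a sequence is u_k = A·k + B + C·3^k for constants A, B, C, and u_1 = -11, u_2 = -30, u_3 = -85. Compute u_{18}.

The three given values yield: A + B + 3C = -11; 2A + B + 9C = -30; 3A + B + 27C = -85.
Subtracting the first from the second: A + 6C = -19.
Subtracting the second from the third: A + 18C = -55.
Solving: C = -3, A = -1, then B = -1.
So u_k = -1·k + (-1) + (-3)·3^k; at k=18 this is -1162261486.

-1162261486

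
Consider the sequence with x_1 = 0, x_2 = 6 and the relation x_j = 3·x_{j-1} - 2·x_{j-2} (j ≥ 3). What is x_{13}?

24570

Iterate the recurrence:
x_3 = 18  x_4 = 42  x_5 = 90  …  x_{10} = 3066  x_{11} = 6138  x_{12} = 12282  x_{13} = 24570.
(Characteristic roots are 2 and 1.)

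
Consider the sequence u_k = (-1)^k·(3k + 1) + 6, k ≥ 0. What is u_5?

(-1)^5 = -1; 3k + 1 at k=5 is 16; so u_5 = -10.

-10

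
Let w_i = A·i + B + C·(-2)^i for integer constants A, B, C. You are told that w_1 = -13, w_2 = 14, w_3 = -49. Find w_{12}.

At i = 1, 2, 3: A + B - 2C = -13; 2A + B + 4C = 14; 3A + B - 8C = -49.
Subtracting the first from the second: A + 6C = 27.
Subtracting the second from the third: A - 12C = -63.
Solving: C = 5, A = -3, then B = 0.
Therefore w_{12} = -36 + 0 + 5·4096 = 20444.

20444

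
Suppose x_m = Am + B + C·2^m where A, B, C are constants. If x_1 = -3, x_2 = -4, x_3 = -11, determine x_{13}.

-24513

The three given values yield: A + B + 2C = -3; 2A + B + 4C = -4; 3A + B + 8C = -11.
Subtracting the first from the second: A + 2C = -1.
Subtracting the second from the third: A + 4C = -7.
Solving: C = -3, A = 5, then B = -2.
So x_m = 5·m + (-2) + (-3)·2^m; at m=13 this is -24513.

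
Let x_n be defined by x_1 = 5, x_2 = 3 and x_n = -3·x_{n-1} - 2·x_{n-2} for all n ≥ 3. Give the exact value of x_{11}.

-8179

Iterate the recurrence:
x_3 = -19; x_4 = 51; x_5 = -115; x_6 = 243; x_7 = -499; x_8 = 1011; x_9 = -2035; x_{10} = 4083; x_{11} = -8179.
(Characteristic roots are -1 and -2.)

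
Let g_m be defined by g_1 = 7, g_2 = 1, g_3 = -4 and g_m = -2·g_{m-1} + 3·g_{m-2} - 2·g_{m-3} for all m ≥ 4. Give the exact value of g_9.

-488

Step forward from the initial values:
g_4 = -3  g_5 = -8  g_6 = 15  g_7 = -48  g_8 = 157  g_9 = -488.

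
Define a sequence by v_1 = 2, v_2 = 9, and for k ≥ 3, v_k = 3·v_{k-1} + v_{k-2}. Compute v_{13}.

4488482

Compute successive terms:
v_3 = 29;  v_4 = 96;  v_5 = 317;  …;  v_{10} = 124584;  v_{11} = 411473;  v_{12} = 1359003;  v_{13} = 4488482.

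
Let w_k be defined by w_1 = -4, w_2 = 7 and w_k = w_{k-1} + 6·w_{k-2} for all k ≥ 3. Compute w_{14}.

-287735

w_3 = -17; w_4 = 25; w_5 = -77; …; w_{11} = -15701; w_{12} = -27647; w_{13} = -121853; w_{14} = -287735.
(Characteristic roots are 3 and -2.)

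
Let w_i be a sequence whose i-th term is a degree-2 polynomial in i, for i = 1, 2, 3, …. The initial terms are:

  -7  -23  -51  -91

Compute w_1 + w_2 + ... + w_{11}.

1st diffs: -16, -28, -40.
2nd diffs: -12, -12 (constant).
Newton forward-difference form: w_i = -7 + (-16)·C(i-1,1) + (-12)·C(i-1,2).
Continuing: …, -143, -207, -283, -371, …, w_{11} = -707.
Summing i = 1..11 (11 terms) gives -2937.

-2937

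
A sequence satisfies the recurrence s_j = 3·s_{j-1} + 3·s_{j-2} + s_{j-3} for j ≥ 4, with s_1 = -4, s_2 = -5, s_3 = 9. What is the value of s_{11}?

144409

s_4 = 8; s_5 = 46; s_6 = 171; s_7 = 659; s_8 = 2536; s_9 = 9756; s_{10} = 37535; s_{11} = 144409.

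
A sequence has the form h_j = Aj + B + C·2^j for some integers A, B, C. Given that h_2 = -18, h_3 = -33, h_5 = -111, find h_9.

Write the equations: 2A + B + 4C = -18; 3A + B + 8C = -33; 5A + B + 32C = -111.
Subtracting the first from the second: A + 4C = -15.
Subtracting the second from the third: 2A + 24C = -78.
Solving: C = -3, A = -3, then B = 0.
Therefore h_9 = -27 + 0 + (-3)·512 = -1563.

-1563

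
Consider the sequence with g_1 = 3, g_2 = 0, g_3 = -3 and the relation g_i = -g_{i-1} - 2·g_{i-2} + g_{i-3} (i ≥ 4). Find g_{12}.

-276

Compute successive terms:
g_4 = 6;  g_5 = 0;  g_6 = -15;  g_7 = 21;  g_8 = 9;  g_9 = -66;  g_{10} = 69;  g_{11} = 72;  g_{12} = -276.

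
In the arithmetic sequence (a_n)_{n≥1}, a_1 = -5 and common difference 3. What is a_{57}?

a_n = -5 + (n - 1)·3.
a_{57} = -5 + 56·3 = 163.

163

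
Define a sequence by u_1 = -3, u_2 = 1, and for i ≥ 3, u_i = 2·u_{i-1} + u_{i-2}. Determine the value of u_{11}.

u_3 = -1  u_4 = -1  u_5 = -3  u_6 = -7  u_7 = -17  u_8 = -41  u_9 = -99  u_{10} = -239  u_{11} = -577.

-577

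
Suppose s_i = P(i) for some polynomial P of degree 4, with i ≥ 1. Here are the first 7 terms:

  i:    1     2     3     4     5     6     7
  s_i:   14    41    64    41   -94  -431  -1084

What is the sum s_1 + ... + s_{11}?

-23969

1st diffs: 27, 23, -23, -135, -337, -653.
2nd diffs: -4, -46, -112, -202, -316.
3rd diffs: -42, -66, -90, -114.
4th diffs: -24, -24, -24 (constant).
Newton forward-difference form: s_i = 14 + 27·C(i-1,1) + (-4)·C(i-1,2) + (-42)·C(i-1,3) + (-24)·C(i-1,4).
Continuing: -2191, -3914, -6439, -9976.
Summing i = 1..11 (11 terms) gives -23969.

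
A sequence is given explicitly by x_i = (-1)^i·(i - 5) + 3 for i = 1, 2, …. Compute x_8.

(-1)^8 = 1; i - 5 at i=8 is 3; so x_8 = 6.

6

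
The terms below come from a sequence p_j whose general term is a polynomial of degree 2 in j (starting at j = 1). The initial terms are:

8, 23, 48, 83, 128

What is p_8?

1st diffs: 15, 25, 35, 45.
2nd diffs: 10, 10, 10 (constant).
Newton forward-difference form: p_j = 8 + 15·C(j-1,1) + 10·C(j-1,2).
At j = 8: j-1 = 7, so p_8 = 8 + 105 + 210 = 323.

323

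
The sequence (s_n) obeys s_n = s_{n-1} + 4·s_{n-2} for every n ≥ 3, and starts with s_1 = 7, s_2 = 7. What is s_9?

Step forward from the initial values:
s_3 = 35;  s_4 = 63;  s_5 = 203;  s_6 = 455;  s_7 = 1267;  s_8 = 3087;  s_9 = 8155.

8155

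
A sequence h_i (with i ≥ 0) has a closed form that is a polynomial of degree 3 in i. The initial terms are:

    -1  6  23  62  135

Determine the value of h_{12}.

1st diffs: 7, 17, 39, 73.
2nd diffs: 10, 22, 34.
3rd diffs: 12, 12 (constant).
Newton forward-difference form: h_i = -1 + 7·C(i,1) + 10·C(i,2) + 12·C(i,3).
At i = 12: i = 12, so h_{12} = -1 + 84 + 660 + 2640 = 3383.

3383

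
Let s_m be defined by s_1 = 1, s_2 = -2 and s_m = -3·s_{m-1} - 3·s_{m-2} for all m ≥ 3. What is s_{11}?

0

s_3 = 3, s_4 = -3, s_5 = 0, s_6 = 9, s_7 = -27, s_8 = 54, s_9 = -81, s_{10} = 81, s_{11} = 0.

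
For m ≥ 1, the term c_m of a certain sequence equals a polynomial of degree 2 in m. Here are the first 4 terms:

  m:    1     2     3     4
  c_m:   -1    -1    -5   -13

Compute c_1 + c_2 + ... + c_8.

-232

1st diffs: 0, -4, -8.
2nd diffs: -4, -4 (constant).
So c_m = -2m^2 + 6m - 5.
Continuing: -25, -41, -61, -85.
Summing m = 1..8 (8 terms) gives -232.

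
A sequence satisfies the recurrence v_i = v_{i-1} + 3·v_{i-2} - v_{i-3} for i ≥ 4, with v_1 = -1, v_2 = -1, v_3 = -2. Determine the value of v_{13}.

Iterate the recurrence:
v_4 = -4; v_5 = -9; v_6 = -19; v_7 = -42; v_8 = -90; v_9 = -197; v_{10} = -425; v_{11} = -926; v_{12} = -2004; v_{13} = -4357.

-4357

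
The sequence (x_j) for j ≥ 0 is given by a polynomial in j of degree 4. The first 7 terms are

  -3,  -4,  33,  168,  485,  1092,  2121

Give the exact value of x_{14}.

1st diffs: -1, 37, 135, 317, 607, 1029.
2nd diffs: 38, 98, 182, 290, 422.
3rd diffs: 60, 84, 108, 132.
4th diffs: 24, 24, 24 (constant).
Newton forward-difference form: x_j = -3 + (-1)·C(j,1) + 38·C(j,2) + 60·C(j,3) + 24·C(j,4).
At j = 14: j = 14, so x_{14} = -3 - 14 + 3458 + 21840 + 24024 = 49305.

49305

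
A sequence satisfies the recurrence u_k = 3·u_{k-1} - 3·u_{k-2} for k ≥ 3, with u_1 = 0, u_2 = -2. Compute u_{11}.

Compute successive terms:
u_3 = -6; u_4 = -12; u_5 = -18; u_6 = -18; u_7 = 0; u_8 = 54; u_9 = 162; u_{10} = 324; u_{11} = 486.

486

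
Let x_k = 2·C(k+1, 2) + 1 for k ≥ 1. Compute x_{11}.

133

C(12, 2) = 66, so x_{11} = 133.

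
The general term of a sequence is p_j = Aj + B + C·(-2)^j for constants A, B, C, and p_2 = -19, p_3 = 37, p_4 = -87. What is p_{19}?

Write the equations: 2A + B + 4C = -19; 3A + B - 8C = 37; 4A + B + 16C = -87.
Subtracting the first from the second: A - 12C = 56.
Subtracting the second from the third: A + 24C = -124.
Solving: C = -5, A = -4, then B = 9.
So p_j = -4·j + 9 + (-5)·(-2)^j; at j=19 this is 2621373.

2621373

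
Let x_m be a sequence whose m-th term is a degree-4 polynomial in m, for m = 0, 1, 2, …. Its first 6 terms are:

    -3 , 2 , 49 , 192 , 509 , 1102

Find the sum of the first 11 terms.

1st diffs: 5, 47, 143, 317, 593.
2nd diffs: 42, 96, 174, 276.
3rd diffs: 54, 78, 102.
4th diffs: 24, 24 (constant).
Newton forward-difference form: x_m = -3 + 5·C(m,1) + 42·C(m,2) + 54·C(m,3) + 24·C(m,4).
Continuing: …, 2097, 3644, 5917, 9114, …, x_{10} = 13457.
Summing m = 0..10 (11 terms) gives 36080.

36080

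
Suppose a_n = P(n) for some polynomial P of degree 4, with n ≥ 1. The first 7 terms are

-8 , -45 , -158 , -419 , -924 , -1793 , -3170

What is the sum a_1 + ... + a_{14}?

-151263

1st diffs: -37, -113, -261, -505, -869, -1377.
2nd diffs: -76, -148, -244, -364, -508.
3rd diffs: -72, -96, -120, -144.
4th diffs: -24, -24, -24 (constant).
So a_n = -n^4 - 2n^3 - n^2 - 5n + 1.
Continuing: …, -5223, -8144, -12149, -17478, …, a_{14} = -44169.
Summing n = 1..14 (14 terms) gives -151263.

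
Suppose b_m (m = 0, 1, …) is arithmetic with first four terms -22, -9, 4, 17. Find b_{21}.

Common difference d = 13.
b_m = -22 + (m - 0)·13.
b_{21} = -22 + 21·13 = 251.

251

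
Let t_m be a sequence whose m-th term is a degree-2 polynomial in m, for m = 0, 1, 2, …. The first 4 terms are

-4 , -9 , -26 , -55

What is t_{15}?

-1339

1st diffs: -5, -17, -29.
2nd diffs: -12, -12 (constant).
Newton forward-difference form: t_m = -4 + (-5)·C(m,1) + (-12)·C(m,2).
At m = 15: m = 15, so t_{15} = -4 - 75 - 1260 = -1339.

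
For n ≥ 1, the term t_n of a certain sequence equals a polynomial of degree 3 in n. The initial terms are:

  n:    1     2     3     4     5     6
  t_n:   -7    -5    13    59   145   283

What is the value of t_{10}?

1st diffs: 2, 18, 46, 86, 138.
2nd diffs: 16, 28, 40, 52.
3rd diffs: 12, 12, 12 (constant).
So t_n = 2n^3 - 4n^2 - 5.
Evaluating at n = 10 gives t_{10} = 1595.

1595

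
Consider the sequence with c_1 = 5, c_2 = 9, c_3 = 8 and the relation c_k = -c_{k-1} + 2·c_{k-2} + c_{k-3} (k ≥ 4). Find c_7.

7

Iterate the recurrence:
c_4 = 15, c_5 = 10, c_6 = 28, c_7 = 7.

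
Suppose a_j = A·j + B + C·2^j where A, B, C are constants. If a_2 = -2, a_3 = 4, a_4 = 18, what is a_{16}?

The three given values yield: 2A + B + 4C = -2; 3A + B + 8C = 4; 4A + B + 16C = 18.
Subtracting the first from the second: A + 4C = 6.
Subtracting the second from the third: A + 8C = 14.
Solving: C = 2, A = -2, then B = -6.
So a_j = -2·j + (-6) + 2·2^j; at j=16 this is 131034.

131034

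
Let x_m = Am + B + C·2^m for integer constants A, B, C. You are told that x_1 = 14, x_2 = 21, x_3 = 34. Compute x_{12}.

Plug in m = 1, 2, 3: A + B + 2C = 14; 2A + B + 4C = 21; 3A + B + 8C = 34.
Subtracting the first from the second: A + 2C = 7.
Subtracting the second from the third: A + 4C = 13.
Solving: C = 3, A = 1, then B = 7.
Hence x_{12} = 1·12 + 7 + 3·4096 = 12307.

12307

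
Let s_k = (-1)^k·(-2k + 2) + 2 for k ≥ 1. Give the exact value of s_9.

(-1)^9 = -1; -2k + 2 at k=9 is -16; so s_9 = 18.

18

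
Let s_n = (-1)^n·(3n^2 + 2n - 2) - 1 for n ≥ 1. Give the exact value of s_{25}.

(-1)^25 = -1; 3n^2 + 2n - 2 at n=25 is 1923; so s_{25} = -1924.

-1924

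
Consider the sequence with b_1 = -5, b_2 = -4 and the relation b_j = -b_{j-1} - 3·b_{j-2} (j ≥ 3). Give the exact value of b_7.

Iterate the recurrence:
b_3 = 19, b_4 = -7, b_5 = -50, b_6 = 71, b_7 = 79.

79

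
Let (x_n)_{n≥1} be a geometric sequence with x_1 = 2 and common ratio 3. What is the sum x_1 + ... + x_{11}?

177146

x_n = 2·3^(n-1).
S = 2·(3^11 - 1)/(3 - 1) = 2·(177147 - 1)/(2) = 177146.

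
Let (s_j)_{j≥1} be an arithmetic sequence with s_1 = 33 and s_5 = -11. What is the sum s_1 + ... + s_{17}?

-935

Common difference d = (-11 - 33) / (5 - 1) = -11.
s_j = 33 + (j - 1)·(-11).
s_{17} = -143; S = 17·(33 + (-143))/2 = -935.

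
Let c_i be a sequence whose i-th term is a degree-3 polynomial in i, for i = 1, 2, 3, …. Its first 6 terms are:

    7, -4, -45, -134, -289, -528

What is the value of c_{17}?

1st diffs: -11, -41, -89, -155, -239.
2nd diffs: -30, -48, -66, -84.
3rd diffs: -18, -18, -18 (constant).
Newton forward-difference form: c_i = 7 + (-11)·C(i-1,1) + (-30)·C(i-1,2) + (-18)·C(i-1,3).
At i = 17: i-1 = 16, so c_{17} = 7 - 176 - 3600 - 10080 = -13849.

-13849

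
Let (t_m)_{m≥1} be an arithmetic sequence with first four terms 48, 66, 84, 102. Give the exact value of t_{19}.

372

Common difference d = 18.
t_m = 48 + (m - 1)·18.
t_{19} = 48 + 18·18 = 372.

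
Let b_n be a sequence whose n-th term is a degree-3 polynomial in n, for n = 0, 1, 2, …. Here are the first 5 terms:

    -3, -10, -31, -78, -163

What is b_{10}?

-2143

1st diffs: -7, -21, -47, -85.
2nd diffs: -14, -26, -38.
3rd diffs: -12, -12 (constant).
So b_n = -2n^3 - n^2 - 4n - 3.
Evaluating at n = 10 gives b_{10} = -2143.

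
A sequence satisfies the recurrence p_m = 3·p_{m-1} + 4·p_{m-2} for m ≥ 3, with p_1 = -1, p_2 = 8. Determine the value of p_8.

Compute successive terms:
p_3 = 20, p_4 = 92, p_5 = 356, p_6 = 1436, p_7 = 5732, p_8 = 22940.
(Characteristic roots are 4 and -1.)

22940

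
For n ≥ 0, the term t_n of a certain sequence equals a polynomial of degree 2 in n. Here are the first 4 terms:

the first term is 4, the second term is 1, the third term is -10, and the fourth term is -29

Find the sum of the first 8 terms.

1st diffs: -3, -11, -19.
2nd diffs: -8, -8 (constant).
Newton forward-difference form: t_n = 4 + (-3)·C(n,1) + (-8)·C(n,2).
Continuing: -56, -91, -134, -185.
Summing n = 0..7 (8 terms) gives -500.

-500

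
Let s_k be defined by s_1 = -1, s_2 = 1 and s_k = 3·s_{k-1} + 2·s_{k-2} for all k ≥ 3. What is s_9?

Step forward from the initial values:
s_3 = 1; s_4 = 5; s_5 = 17; s_6 = 61; s_7 = 217; s_8 = 773; s_9 = 2753.

2753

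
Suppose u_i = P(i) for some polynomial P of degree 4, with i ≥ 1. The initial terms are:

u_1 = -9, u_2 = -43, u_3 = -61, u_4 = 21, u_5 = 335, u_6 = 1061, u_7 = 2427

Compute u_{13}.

42879

1st diffs: -34, -18, 82, 314, 726, 1366.
2nd diffs: 16, 100, 232, 412, 640.
3rd diffs: 84, 132, 180, 228.
4th diffs: 48, 48, 48 (constant).
Newton forward-difference form: u_i = -9 + (-34)·C(i-1,1) + 16·C(i-1,2) + 84·C(i-1,3) + 48·C(i-1,4).
At i = 13: i-1 = 12, so u_{13} = -9 - 408 + 1056 + 18480 + 23760 = 42879.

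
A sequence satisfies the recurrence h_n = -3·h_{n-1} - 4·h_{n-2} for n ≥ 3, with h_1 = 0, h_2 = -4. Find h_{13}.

h_3 = 12, h_4 = -20, h_5 = 12, …, h_{10} = -340, h_{11} = 2508, h_{12} = -6164, h_{13} = 8460.

8460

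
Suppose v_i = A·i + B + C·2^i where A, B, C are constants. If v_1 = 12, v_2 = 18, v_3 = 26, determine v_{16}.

65606

The three given values yield: A + B + 2C = 12; 2A + B + 4C = 18; 3A + B + 8C = 26.
Subtracting the first from the second: A + 2C = 6.
Subtracting the second from the third: A + 4C = 8.
Solving: C = 1, A = 4, then B = 6.
Therefore v_{16} = 64 + 6 + 1·65536 = 65606.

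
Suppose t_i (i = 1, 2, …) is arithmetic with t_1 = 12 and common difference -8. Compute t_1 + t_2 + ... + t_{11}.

-308

t_i = 12 + (i - 1)·(-8).
t_{11} = -68; S = 11·(12 + (-68))/2 = -308.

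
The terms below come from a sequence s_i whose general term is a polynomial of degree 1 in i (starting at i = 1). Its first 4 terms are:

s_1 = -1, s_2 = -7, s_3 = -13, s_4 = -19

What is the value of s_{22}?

1st diffs: -6, -6, -6 (constant).
So s_i = -6i + 5.
Evaluating at i = 22 gives s_{22} = -127.

-127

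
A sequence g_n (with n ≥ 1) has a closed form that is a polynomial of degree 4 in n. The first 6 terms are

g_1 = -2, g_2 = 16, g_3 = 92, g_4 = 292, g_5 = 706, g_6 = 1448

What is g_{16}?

69148

1st diffs: 18, 76, 200, 414, 742.
2nd diffs: 58, 124, 214, 328.
3rd diffs: 66, 90, 114.
4th diffs: 24, 24 (constant).
So g_n = n^4 + n^3 - 2n^2 + 2n - 4.
Evaluating at n = 16 gives g_{16} = 69148.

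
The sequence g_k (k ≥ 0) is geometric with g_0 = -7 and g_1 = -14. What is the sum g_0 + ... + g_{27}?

-1879048185

Common ratio r = 2.
g_k = (-7)·2^(k-0).
S = (-7)·(2^28 - 1)/(2 - 1) = (-7)·(268435456 - 1)/(1) = -1879048185.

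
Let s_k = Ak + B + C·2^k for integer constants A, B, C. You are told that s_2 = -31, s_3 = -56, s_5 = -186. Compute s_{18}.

-1310811

Write the equations: 2A + B + 4C = -31; 3A + B + 8C = -56; 5A + B + 32C = -186.
Subtracting the first from the second: A + 4C = -25.
Subtracting the second from the third: 2A + 24C = -130.
Solving: C = -5, A = -5, then B = -1.
So s_k = -5·k + (-1) + (-5)·2^k; at k=18 this is -1310811.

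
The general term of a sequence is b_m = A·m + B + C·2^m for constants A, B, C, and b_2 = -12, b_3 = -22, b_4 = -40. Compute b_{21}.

-4194346

Plug in m = 2, 3, 4: 2A + B + 4C = -12; 3A + B + 8C = -22; 4A + B + 16C = -40.
Subtracting the first from the second: A + 4C = -10.
Subtracting the second from the third: A + 8C = -18.
Solving: C = -2, A = -2, then B = 0.
So b_m = -2·m + 0 + (-2)·2^m; at m=21 this is -4194346.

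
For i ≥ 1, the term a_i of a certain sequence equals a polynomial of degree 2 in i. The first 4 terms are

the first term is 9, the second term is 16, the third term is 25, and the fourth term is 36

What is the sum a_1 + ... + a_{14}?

1491

1st diffs: 7, 9, 11.
2nd diffs: 2, 2 (constant).
So a_i = i^2 + 4i + 4.
Continuing: …, 49, 64, 81, 100, …, a_{14} = 256.
Summing i = 1..14 (14 terms) gives 1491.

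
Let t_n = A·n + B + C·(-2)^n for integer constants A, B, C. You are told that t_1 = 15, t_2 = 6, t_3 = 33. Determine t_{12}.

-8148

At n = 1, 2, 3: A + B - 2C = 15; 2A + B + 4C = 6; 3A + B - 8C = 33.
Subtracting the first from the second: A + 6C = -9.
Subtracting the second from the third: A - 12C = 27.
Solving: C = -2, A = 3, then B = 8.
Therefore t_{12} = 36 + 8 + (-2)·4096 = -8148.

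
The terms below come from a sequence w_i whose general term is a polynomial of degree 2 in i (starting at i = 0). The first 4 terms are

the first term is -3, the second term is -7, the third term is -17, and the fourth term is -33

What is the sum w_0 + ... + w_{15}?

1st diffs: -4, -10, -16.
2nd diffs: -6, -6 (constant).
Newton forward-difference form: w_i = -3 + (-4)·C(i,1) + (-6)·C(i,2).
Continuing: …, -55, -83, -117, -157, …, w_{15} = -693.
Summing i = 0..15 (16 terms) gives -3888.

-3888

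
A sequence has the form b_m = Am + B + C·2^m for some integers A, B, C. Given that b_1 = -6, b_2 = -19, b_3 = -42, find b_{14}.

-81955

Plug in m = 1, 2, 3: A + B + 2C = -6; 2A + B + 4C = -19; 3A + B + 8C = -42.
Subtracting the first from the second: A + 2C = -13.
Subtracting the second from the third: A + 4C = -23.
Solving: C = -5, A = -3, then B = 7.
So b_m = -3·m + 7 + (-5)·2^m; at m=14 this is -81955.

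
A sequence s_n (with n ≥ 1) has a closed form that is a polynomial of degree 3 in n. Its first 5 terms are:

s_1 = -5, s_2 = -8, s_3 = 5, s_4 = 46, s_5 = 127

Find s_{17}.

1st diffs: -3, 13, 41, 81.
2nd diffs: 16, 28, 40.
3rd diffs: 12, 12 (constant).
So s_n = 2n^3 - 4n^2 - 5n + 2.
Evaluating at n = 17 gives s_{17} = 8587.

8587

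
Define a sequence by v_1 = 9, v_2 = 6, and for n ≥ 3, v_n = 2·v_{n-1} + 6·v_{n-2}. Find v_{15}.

288241536

Step forward from the initial values:
v_3 = 66;  v_4 = 168;  v_5 = 732;  …;  v_{12} = 5947008;  v_{13} = 21687744;  v_{14} = 79057536;  v_{15} = 288241536.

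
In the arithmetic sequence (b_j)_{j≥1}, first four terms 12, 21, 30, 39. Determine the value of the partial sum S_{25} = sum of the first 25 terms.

3000

Common difference d = 9.
b_j = 12 + (j - 1)·9.
b_{25} = 228; S = 25·(12 + 228)/2 = 3000.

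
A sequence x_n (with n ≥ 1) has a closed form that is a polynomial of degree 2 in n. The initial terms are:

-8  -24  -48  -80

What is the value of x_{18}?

1st diffs: -16, -24, -32.
2nd diffs: -8, -8 (constant).
Newton forward-difference form: x_n = -8 + (-16)·C(n-1,1) + (-8)·C(n-1,2).
At n = 18: n-1 = 17, so x_{18} = -8 - 272 - 1088 = -1368.

-1368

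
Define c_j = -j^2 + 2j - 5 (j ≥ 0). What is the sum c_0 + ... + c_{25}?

-5005

Over j = 0..25: Σj = 325, Σj² = 5525.
Total = (-1)·5525 + (2)·325 + (-5)·26 = -5005.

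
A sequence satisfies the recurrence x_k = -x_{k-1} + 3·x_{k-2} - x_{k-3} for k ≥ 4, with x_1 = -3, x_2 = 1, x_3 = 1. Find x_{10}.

481

Applying the relation repeatedly:
x_4 = 5, x_5 = -3, x_6 = 17, x_7 = -31, x_8 = 85, x_9 = -195, x_{10} = 481.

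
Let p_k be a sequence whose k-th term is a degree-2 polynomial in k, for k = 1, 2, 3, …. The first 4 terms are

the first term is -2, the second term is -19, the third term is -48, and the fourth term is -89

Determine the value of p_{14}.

1st diffs: -17, -29, -41.
2nd diffs: -12, -12 (constant).
Newton forward-difference form: p_k = -2 + (-17)·C(k-1,1) + (-12)·C(k-1,2).
At k = 14: k-1 = 13, so p_{14} = -2 - 221 - 936 = -1159.

-1159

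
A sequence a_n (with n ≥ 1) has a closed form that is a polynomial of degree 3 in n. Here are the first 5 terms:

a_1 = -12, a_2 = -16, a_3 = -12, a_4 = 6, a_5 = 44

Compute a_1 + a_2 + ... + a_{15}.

1st diffs: -4, 4, 18, 38.
2nd diffs: 8, 14, 20.
3rd diffs: 6, 6 (constant).
Newton forward-difference form: a_n = -12 + (-4)·C(n-1,1) + 8·C(n-1,2) + 6·C(n-1,3).
Continuing: …, 108, 204, 338, 516, …, a_{15} = 2844.
Summing n = 1..15 (15 terms) gives 11230.

11230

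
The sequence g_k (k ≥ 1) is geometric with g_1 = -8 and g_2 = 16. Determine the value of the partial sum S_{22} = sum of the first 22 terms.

Common ratio r = -2.
g_k = (-8)·(-2)^(k-1).
S = (-8)·((-2)^22 - 1)/(-2 - 1) = (-8)·(4194304 - 1)/(-3) = 11184808.

11184808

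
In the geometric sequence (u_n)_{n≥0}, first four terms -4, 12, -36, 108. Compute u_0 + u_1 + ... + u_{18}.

-1162261468

Common ratio r = -3.
u_n = (-4)·(-3)^(n-0).
S = (-4)·((-3)^19 - 1)/(-3 - 1) = (-4)·(-1162261467 - 1)/(-4) = -1162261468.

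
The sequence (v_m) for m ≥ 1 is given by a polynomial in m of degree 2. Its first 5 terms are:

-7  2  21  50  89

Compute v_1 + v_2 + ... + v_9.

1101

1st diffs: 9, 19, 29, 39.
2nd diffs: 10, 10, 10 (constant).
So v_m = 5m^2 - 6m - 6.
Continuing: 138, 197, 266, 345.
Summing m = 1..9 (9 terms) gives 1101.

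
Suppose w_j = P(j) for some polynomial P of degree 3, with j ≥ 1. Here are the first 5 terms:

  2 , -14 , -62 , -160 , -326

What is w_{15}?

1st diffs: -16, -48, -98, -166.
2nd diffs: -32, -50, -68.
3rd diffs: -18, -18 (constant).
Newton forward-difference form: w_j = 2 + (-16)·C(j-1,1) + (-32)·C(j-1,2) + (-18)·C(j-1,3).
At j = 15: j-1 = 14, so w_{15} = 2 - 224 - 2912 - 6552 = -9686.

-9686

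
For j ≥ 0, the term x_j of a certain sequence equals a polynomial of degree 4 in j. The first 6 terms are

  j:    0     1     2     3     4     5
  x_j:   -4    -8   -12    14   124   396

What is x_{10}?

8596

1st diffs: -4, -4, 26, 110, 272.
2nd diffs: 0, 30, 84, 162.
3rd diffs: 30, 54, 78.
4th diffs: 24, 24 (constant).
Newton forward-difference form: x_j = -4 + (-4)·C(j,1) + 30·C(j,3) + 24·C(j,4).
At j = 10: j = 10, so x_{10} = -4 - 40 + 3600 + 5040 = 8596.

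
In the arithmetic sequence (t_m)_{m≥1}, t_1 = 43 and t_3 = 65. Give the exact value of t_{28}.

340

Common difference d = (65 - 43) / (3 - 1) = 11.
t_m = 43 + (m - 1)·11.
t_{28} = 43 + 27·11 = 340.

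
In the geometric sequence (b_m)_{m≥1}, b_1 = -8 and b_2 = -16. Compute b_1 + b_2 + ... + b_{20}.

Common ratio r = 2.
b_m = (-8)·2^(m-1).
S = (-8)·(2^20 - 1)/(2 - 1) = (-8)·(1048576 - 1)/(1) = -8388600.

-8388600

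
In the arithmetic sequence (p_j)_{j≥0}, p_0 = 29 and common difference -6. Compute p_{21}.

-97

p_j = 29 + (j - 0)·(-6).
p_{21} = 29 + 21·(-6) = -97.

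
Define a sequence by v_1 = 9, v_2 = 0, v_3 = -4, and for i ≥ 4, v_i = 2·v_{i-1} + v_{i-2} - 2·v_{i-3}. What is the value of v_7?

Step forward from the initial values:
v_4 = -26;  v_5 = -56;  v_6 = -130;  v_7 = -264.

-264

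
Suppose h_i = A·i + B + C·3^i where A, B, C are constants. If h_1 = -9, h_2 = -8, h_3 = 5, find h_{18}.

At i = 1, 2, 3: A + B + 3C = -9; 2A + B + 9C = -8; 3A + B + 27C = 5.
Subtracting the first from the second: A + 6C = 1.
Subtracting the second from the third: A + 18C = 13.
Solving: C = 1, A = -5, then B = -7.
So h_i = -5·i + (-7) + 1·3^i; at i=18 this is 387420392.

387420392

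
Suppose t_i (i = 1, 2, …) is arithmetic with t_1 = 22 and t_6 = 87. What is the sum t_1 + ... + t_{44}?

Common difference d = (87 - 22) / (6 - 1) = 13.
t_i = 22 + (i - 1)·13.
t_{44} = 581; S = 44·(22 + 581)/2 = 13266.

13266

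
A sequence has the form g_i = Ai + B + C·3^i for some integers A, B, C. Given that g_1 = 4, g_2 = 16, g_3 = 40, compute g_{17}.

129140260

Write the equations: A + B + 3C = 4; 2A + B + 9C = 16; 3A + B + 27C = 40.
Subtracting the first from the second: A + 6C = 12.
Subtracting the second from the third: A + 18C = 24.
Solving: C = 1, A = 6, then B = -5.
Therefore g_{17} = 102 + (-5) + 1·129140163 = 129140260.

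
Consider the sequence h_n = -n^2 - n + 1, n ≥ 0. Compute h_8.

h_8 = -1·8^2 - 1·8 + 1 = -71.

-71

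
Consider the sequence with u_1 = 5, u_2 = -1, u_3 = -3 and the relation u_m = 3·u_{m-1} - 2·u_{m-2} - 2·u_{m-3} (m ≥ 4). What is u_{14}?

Step forward from the initial values:
u_4 = -17;  u_5 = -43;  u_6 = -89;  …;  u_{11} = 1885;  u_{12} = 4831;  u_{13} = 9781;  u_{14} = 15911.

15911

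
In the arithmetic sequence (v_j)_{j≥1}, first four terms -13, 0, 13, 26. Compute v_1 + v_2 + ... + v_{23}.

Common difference d = 13.
v_j = -13 + (j - 1)·13.
v_{23} = 273; S = 23·(-13 + 273)/2 = 2990.

2990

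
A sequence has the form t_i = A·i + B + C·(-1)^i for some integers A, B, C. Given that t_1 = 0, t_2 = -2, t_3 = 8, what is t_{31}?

The three given values yield: A + B - C = 0; 2A + B + C = -2; 3A + B - C = 8.
Subtracting the first from the second: A + 2C = -2.
Subtracting the second from the third: A - 2C = 10.
Solving: C = -3, A = 4, then B = -7.
Hence t_{31} = 4·31 + (-7) + (-3)·(-1) = 120.

120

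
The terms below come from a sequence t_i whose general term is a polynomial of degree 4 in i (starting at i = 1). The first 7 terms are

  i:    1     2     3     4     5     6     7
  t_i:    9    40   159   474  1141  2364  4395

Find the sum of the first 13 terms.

1st diffs: 31, 119, 315, 667, 1223, 2031.
2nd diffs: 88, 196, 352, 556, 808.
3rd diffs: 108, 156, 204, 252.
4th diffs: 48, 48, 48 (constant).
Newton forward-difference form: t_i = 9 + 31·C(i-1,1) + 88·C(i-1,2) + 108·C(i-1,3) + 48·C(i-1,4).
Continuing: …, 7534, 12129, 18576, 27319, …, t_{13} = 53709.
Summing i = 1..13 (13 terms) gives 166699.

166699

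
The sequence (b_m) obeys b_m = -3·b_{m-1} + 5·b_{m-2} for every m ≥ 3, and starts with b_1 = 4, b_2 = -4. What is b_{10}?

-651844

Step forward from the initial values:
b_3 = 32, b_4 = -116, b_5 = 508, b_6 = -2104, b_7 = 8852, b_8 = -37076, b_9 = 155488, b_{10} = -651844.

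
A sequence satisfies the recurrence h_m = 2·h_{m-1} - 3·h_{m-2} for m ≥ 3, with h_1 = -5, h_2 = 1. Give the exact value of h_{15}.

-847

Step forward from the initial values:
h_3 = 17; h_4 = 31; h_5 = 11; …; h_{12} = -593; h_{13} = -4405; h_{14} = -7031; h_{15} = -847.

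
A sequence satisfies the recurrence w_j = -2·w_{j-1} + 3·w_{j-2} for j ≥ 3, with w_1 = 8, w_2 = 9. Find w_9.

w_3 = 6; w_4 = 15; w_5 = -12; w_6 = 69; w_7 = -174; w_8 = 555; w_9 = -1632.
(Characteristic roots are 1 and -3.)

-1632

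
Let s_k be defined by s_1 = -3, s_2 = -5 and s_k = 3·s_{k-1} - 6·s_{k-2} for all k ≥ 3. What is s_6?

Step forward from the initial values:
s_3 = 3, s_4 = 39, s_5 = 99, s_6 = 63.

63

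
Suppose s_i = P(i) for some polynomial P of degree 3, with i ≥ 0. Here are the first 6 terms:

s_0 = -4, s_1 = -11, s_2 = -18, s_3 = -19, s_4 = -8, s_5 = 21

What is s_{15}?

2621

1st diffs: -7, -7, -1, 11, 29.
2nd diffs: 0, 6, 12, 18.
3rd diffs: 6, 6, 6 (constant).
So s_i = i^3 - 3i^2 - 5i - 4.
Evaluating at i = 15 gives s_{15} = 2621.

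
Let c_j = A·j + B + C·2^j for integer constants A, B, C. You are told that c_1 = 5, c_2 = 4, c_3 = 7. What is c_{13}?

16325

At j = 1, 2, 3: A + B + 2C = 5; 2A + B + 4C = 4; 3A + B + 8C = 7.
Subtracting the first from the second: A + 2C = -1.
Subtracting the second from the third: A + 4C = 3.
Solving: C = 2, A = -5, then B = 6.
So c_j = -5·j + 6 + 2·2^j; at j=13 this is 16325.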